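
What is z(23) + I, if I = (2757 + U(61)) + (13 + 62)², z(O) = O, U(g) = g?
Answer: 8466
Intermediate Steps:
I = 8443 (I = (2757 + 61) + (13 + 62)² = 2818 + 75² = 2818 + 5625 = 8443)
z(23) + I = 23 + 8443 = 8466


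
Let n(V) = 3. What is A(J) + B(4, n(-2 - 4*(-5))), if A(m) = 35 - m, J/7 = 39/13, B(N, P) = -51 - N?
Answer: -41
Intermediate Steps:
J = 21 (J = 7*(39/13) = 7*(39*(1/13)) = 7*3 = 21)
A(J) + B(4, n(-2 - 4*(-5))) = (35 - 1*21) + (-51 - 1*4) = (35 - 21) + (-51 - 4) = 14 - 55 = -41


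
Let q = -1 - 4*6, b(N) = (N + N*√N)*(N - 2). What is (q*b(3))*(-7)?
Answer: 525 + 525*√3 ≈ 1434.3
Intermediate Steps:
b(N) = (-2 + N)*(N + N^(3/2)) (b(N) = (N + N^(3/2))*(-2 + N) = (-2 + N)*(N + N^(3/2)))
q = -25 (q = -1 - 24 = -25)
(q*b(3))*(-7) = -25*(3² + 3^(5/2) - 2*3 - 6*√3)*(-7) = -25*(9 + 9*√3 - 6 - 6*√3)*(-7) = -25*(3 + 3*√3)*(-7) = (-75 - 75*√3)*(-7) = 525 + 525*√3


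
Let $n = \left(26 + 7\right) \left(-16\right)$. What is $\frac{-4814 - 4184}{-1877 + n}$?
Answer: $\frac{8998}{2405} \approx 3.7414$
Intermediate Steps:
$n = -528$ ($n = 33 \left(-16\right) = -528$)
$\frac{-4814 - 4184}{-1877 + n} = \frac{-4814 - 4184}{-1877 - 528} = - \frac{8998}{-2405} = \left(-8998\right) \left(- \frac{1}{2405}\right) = \frac{8998}{2405}$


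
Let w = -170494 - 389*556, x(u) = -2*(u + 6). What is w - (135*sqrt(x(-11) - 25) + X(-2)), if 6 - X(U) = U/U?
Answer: -386783 - 135*I*sqrt(15) ≈ -3.8678e+5 - 522.85*I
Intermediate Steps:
x(u) = -12 - 2*u (x(u) = -2*(6 + u) = -12 - 2*u)
X(U) = 5 (X(U) = 6 - U/U = 6 - 1*1 = 6 - 1 = 5)
w = -386778 (w = -170494 - 216284 = -386778)
w - (135*sqrt(x(-11) - 25) + X(-2)) = -386778 - (135*sqrt((-12 - 2*(-11)) - 25) + 5) = -386778 - (135*sqrt((-12 + 22) - 25) + 5) = -386778 - (135*sqrt(10 - 25) + 5) = -386778 - (135*sqrt(-15) + 5) = -386778 - (135*(I*sqrt(15)) + 5) = -386778 - (135*I*sqrt(15) + 5) = -386778 - (5 + 135*I*sqrt(15)) = -386778 + (-5 - 135*I*sqrt(15)) = -386783 - 135*I*sqrt(15)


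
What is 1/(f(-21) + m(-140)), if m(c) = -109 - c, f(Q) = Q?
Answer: ⅒ ≈ 0.10000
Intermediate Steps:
1/(f(-21) + m(-140)) = 1/(-21 + (-109 - 1*(-140))) = 1/(-21 + (-109 + 140)) = 1/(-21 + 31) = 1/10 = ⅒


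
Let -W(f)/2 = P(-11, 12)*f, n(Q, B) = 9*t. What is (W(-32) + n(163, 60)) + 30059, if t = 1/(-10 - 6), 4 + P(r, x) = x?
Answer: 489127/16 ≈ 30570.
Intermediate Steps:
P(r, x) = -4 + x
t = -1/16 (t = 1/(-16) = -1/16 ≈ -0.062500)
n(Q, B) = -9/16 (n(Q, B) = 9*(-1/16) = -9/16)
W(f) = -16*f (W(f) = -2*(-4 + 12)*f = -16*f)
(W(-32) + n(163, 60)) + 30059 = (-16*(-32) - 9/16) + 30059 = (512 - 9/16) + 30059 = 8183/16 + 30059 = 489127/16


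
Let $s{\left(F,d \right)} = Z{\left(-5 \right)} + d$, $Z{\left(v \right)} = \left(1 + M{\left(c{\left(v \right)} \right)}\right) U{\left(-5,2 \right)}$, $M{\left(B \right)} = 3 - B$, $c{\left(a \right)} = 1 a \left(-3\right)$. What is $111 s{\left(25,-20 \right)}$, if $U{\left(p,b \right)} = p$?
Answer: $3885$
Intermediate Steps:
$c{\left(a \right)} = - 3 a$ ($c{\left(a \right)} = a \left(-3\right) = - 3 a$)
$Z{\left(v \right)} = -20 - 15 v$ ($Z{\left(v \right)} = \left(1 - \left(-3 - 3 v\right)\right) \left(-5\right) = \left(1 + \left(3 + 3 v\right)\right) \left(-5\right) = \left(4 + 3 v\right) \left(-5\right) = -20 - 15 v$)
$s{\left(F,d \right)} = 55 + d$ ($s{\left(F,d \right)} = \left(-20 - -75\right) + d = \left(-20 + 75\right) + d = 55 + d$)
$111 s{\left(25,-20 \right)} = 111 \left(55 - 20\right) = 111 \cdot 35 = 3885$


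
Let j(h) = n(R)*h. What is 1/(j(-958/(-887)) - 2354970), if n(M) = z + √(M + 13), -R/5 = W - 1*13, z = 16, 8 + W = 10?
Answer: -926401897997/2181632668801563946 - 424873*√17/1090816334400781973 ≈ -4.2464e-7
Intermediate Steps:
W = 2 (W = -8 + 10 = 2)
R = 55 (R = -5*(2 - 1*13) = -5*(2 - 13) = -5*(-11) = 55)
n(M) = 16 + √(13 + M) (n(M) = 16 + √(M + 13) = 16 + √(13 + M))
j(h) = h*(16 + 2*√17) (j(h) = (16 + √(13 + 55))*h = (16 + √68)*h = (16 + 2*√17)*h = h*(16 + 2*√17))
1/(j(-958/(-887)) - 2354970) = 1/(2*(-958/(-887))*(8 + √17) - 2354970) = 1/(2*(-958*(-1/887))*(8 + √17) - 2354970) = 1/(2*(958/887)*(8 + √17) - 2354970) = 1/((15328/887 + 1916*√17/887) - 2354970) = 1/(-2088843062/887 + 1916*√17/887)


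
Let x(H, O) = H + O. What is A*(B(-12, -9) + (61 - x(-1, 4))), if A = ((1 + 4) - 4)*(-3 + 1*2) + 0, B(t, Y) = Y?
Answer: -49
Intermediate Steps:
A = -1 (A = (5 - 4)*(-3 + 2) + 0 = 1*(-1) + 0 = -1 + 0 = -1)
A*(B(-12, -9) + (61 - x(-1, 4))) = -(-9 + (61 - (-1 + 4))) = -(-9 + (61 - 1*3)) = -(-9 + (61 - 3)) = -(-9 + 58) = -1*49 = -49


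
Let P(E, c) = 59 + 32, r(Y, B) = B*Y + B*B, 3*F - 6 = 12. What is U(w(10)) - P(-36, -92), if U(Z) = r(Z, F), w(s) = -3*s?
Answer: -235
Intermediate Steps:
F = 6 (F = 2 + (⅓)*12 = 2 + 4 = 6)
r(Y, B) = B² + B*Y (r(Y, B) = B*Y + B² = B² + B*Y)
P(E, c) = 91
U(Z) = 36 + 6*Z (U(Z) = 6*(6 + Z) = 36 + 6*Z)
U(w(10)) - P(-36, -92) = (36 + 6*(-3*10)) - 1*91 = (36 + 6*(-30)) - 91 = (36 - 180) - 91 = -144 - 91 = -235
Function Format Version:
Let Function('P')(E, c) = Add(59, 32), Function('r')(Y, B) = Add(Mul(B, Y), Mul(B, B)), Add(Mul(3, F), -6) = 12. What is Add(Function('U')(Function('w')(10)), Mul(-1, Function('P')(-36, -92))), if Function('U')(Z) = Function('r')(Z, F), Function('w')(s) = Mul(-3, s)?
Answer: -235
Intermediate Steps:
F = 6 (F = Add(2, Mul(Rational(1, 3), 12)) = Add(2, 4) = 6)
Function('r')(Y, B) = Add(Pow(B, 2), Mul(B, Y)) (Function('r')(Y, B) = Add(Mul(B, Y), Pow(B, 2)) = Add(Pow(B, 2), Mul(B, Y)))
Function('P')(E, c) = 91
Function('U')(Z) = Add(36, Mul(6, Z)) (Function('U')(Z) = Mul(6, Add(6, Z)) = Add(36, Mul(6, Z)))
Add(Function('U')(Function('w')(10)), Mul(-1, Function('P')(-36, -92))) = Add(Add(36, Mul(6, Mul(-3, 10))), Mul(-1, 91)) = Add(Add(36, Mul(6, -30)), -91) = Add(Add(36, -180), -91) = Add(-144, -91) = -235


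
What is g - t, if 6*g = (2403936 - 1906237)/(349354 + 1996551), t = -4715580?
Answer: 66373816697099/14075430 ≈ 4.7156e+6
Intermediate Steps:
g = 497699/14075430 (g = ((2403936 - 1906237)/(349354 + 1996551))/6 = (497699/2345905)/6 = (497699*(1/2345905))/6 = (⅙)*(497699/2345905) = 497699/14075430 ≈ 0.035359)
g - t = 497699/14075430 - 1*(-4715580) = 497699/14075430 + 4715580 = 66373816697099/14075430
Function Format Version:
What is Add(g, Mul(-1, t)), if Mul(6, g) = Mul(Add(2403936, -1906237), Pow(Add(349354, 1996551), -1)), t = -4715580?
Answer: Rational(66373816697099, 14075430) ≈ 4.7156e+6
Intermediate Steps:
g = Rational(497699, 14075430) (g = Mul(Rational(1, 6), Mul(Add(2403936, -1906237), Pow(Add(349354, 1996551), -1))) = Mul(Rational(1, 6), Mul(497699, Pow(2345905, -1))) = Mul(Rational(1, 6), Mul(497699, Rational(1, 2345905))) = Mul(Rational(1, 6), Rational(497699, 2345905)) = Rational(497699, 14075430) ≈ 0.035359)
Add(g, Mul(-1, t)) = Add(Rational(497699, 14075430), Mul(-1, -4715580)) = Add(Rational(497699, 14075430), 4715580) = Rational(66373816697099, 14075430)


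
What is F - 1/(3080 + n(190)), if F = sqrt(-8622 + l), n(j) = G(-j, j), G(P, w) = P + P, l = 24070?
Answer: -1/2700 + 2*sqrt(3862) ≈ 124.29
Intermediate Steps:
G(P, w) = 2*P
n(j) = -2*j (n(j) = 2*(-j) = -2*j)
F = 2*sqrt(3862) (F = sqrt(-8622 + 24070) = sqrt(15448) = 2*sqrt(3862) ≈ 124.29)
F - 1/(3080 + n(190)) = 2*sqrt(3862) - 1/(3080 - 2*190) = 2*sqrt(3862) - 1/(3080 - 380) = 2*sqrt(3862) - 1/2700 = -1/2700 + 2*sqrt(3862)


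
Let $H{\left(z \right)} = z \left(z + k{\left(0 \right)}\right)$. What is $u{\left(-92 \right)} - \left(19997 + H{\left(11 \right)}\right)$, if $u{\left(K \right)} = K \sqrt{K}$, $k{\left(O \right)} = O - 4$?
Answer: $-20074 - 184 i \sqrt{23} \approx -20074.0 - 882.43 i$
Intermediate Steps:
$k{\left(O \right)} = -4 + O$
$u{\left(K \right)} = K^{\frac{3}{2}}$
$H{\left(z \right)} = z \left(-4 + z\right)$ ($H{\left(z \right)} = z \left(z + \left(-4 + 0\right)\right) = z \left(z - 4\right) = z \left(-4 + z\right)$)
$u{\left(-92 \right)} - \left(19997 + H{\left(11 \right)}\right) = \left(-92\right)^{\frac{3}{2}} - \left(19997 + 11 \left(-4 + 11\right)\right) = - 184 i \sqrt{23} - \left(19997 + 11 \cdot 7\right) = - 184 i \sqrt{23} - \left(19997 + 77\right) = - 184 i \sqrt{23} - 20074 = -20074 - 184 i \sqrt{23}$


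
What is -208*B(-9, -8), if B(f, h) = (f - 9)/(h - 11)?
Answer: -3744/19 ≈ -197.05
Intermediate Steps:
B(f, h) = (-9 + f)/(-11 + h)
-208*B(-9, -8) = -208*(-9 - 9)/(-11 - 8) = -208*(-18)/(-19) = -(-208)*(-18)/19 = -208*18/19 = -3744/19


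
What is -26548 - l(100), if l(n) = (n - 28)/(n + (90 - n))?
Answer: -132744/5 ≈ -26549.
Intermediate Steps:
l(n) = -14/45 + n/90 (l(n) = (-28 + n)/90 = (-28 + n)*(1/90) = -14/45 + n/90)
-26548 - l(100) = -26548 - (-14/45 + (1/90)*100) = -26548 - (-14/45 + 10/9) = -26548 - 1*4/5 = -26548 - 4/5 = -132744/5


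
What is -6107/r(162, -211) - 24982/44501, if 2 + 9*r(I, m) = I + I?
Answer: -2453952667/14329322 ≈ -171.25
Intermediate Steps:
r(I, m) = -2/9 + 2*I/9 (r(I, m) = -2/9 + (I + I)/9 = -2/9 + (2*I)/9 = -2/9 + 2*I/9)
-6107/r(162, -211) - 24982/44501 = -6107/(-2/9 + (2/9)*162) - 24982/44501 = -6107/(-2/9 + 36) - 24982*1/44501 = -6107/322/9 - 24982/44501 = -6107*9/322 - 24982/44501 = -54963/322 - 24982/44501 = -2453952667/14329322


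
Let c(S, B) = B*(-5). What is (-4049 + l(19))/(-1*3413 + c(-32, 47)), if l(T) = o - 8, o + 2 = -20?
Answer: 4079/3648 ≈ 1.1181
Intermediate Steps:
o = -22 (o = -2 - 20 = -22)
c(S, B) = -5*B
l(T) = -30 (l(T) = -22 - 8 = -30)
(-4049 + l(19))/(-1*3413 + c(-32, 47)) = (-4049 - 30)/(-1*3413 - 5*47) = -4079/(-3413 - 235) = -4079/(-3648) = -4079*(-1/3648) = 4079/3648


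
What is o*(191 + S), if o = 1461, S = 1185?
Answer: 2010336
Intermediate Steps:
o*(191 + S) = 1461*(191 + 1185) = 1461*1376 = 2010336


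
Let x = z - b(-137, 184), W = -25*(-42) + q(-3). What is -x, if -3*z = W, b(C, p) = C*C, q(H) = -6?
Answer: 19117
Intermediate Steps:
b(C, p) = C²
W = 1044 (W = -25*(-42) - 6 = 1050 - 6 = 1044)
z = -348 (z = -⅓*1044 = -348)
x = -19117 (x = -348 - 1*(-137)² = -348 - 1*18769 = -348 - 18769 = -19117)
-x = -1*(-19117) = 19117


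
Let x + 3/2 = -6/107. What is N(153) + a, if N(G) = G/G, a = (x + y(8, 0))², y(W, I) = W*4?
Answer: 42491021/45796 ≈ 927.83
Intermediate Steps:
x = -333/214 (x = -3/2 - 6/107 = -333/214 ≈ -1.5561)
y(W, I) = 4*W
a = 42445225/45796 (a = (-333/214 + 4*8)² = (-333/214 + 32)² = (6515/214)² = 42445225/45796 ≈ 926.83)
N(G) = 1
N(153) + a = 1 + 42445225/45796 = 42491021/45796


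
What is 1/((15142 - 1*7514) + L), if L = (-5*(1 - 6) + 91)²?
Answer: 1/21084 ≈ 4.7429e-5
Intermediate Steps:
L = 13456 (L = (-5*(-5) + 91)² = (25 + 91)² = 116² = 13456)
1/((15142 - 1*7514) + L) = 1/((15142 - 1*7514) + 13456) = 1/((15142 - 7514) + 13456) = 1/(7628 + 13456) = 1/21084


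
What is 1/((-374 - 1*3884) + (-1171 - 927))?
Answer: -1/6356 ≈ -0.00015733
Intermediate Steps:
1/((-374 - 1*3884) + (-1171 - 927)) = 1/((-374 - 3884) - 2098) = 1/(-4258 - 2098) = 1/(-6356) = -1/6356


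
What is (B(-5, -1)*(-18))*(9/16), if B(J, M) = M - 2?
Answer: 243/8 ≈ 30.375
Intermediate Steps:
B(J, M) = -2 + M
(B(-5, -1)*(-18))*(9/16) = ((-2 - 1)*(-18))*(9/16) = (-3*(-18))*(9*(1/16)) = 54*(9/16) = 243/8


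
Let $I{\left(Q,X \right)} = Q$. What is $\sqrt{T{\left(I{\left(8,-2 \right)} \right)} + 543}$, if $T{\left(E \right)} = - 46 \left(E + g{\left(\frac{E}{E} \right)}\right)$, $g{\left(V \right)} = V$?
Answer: $\sqrt{129} \approx 11.358$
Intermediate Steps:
$T{\left(E \right)} = -46 - 46 E$ ($T{\left(E \right)} = - 46 \left(E + \frac{E}{E}\right) = - 46 \left(E + 1\right) = - 46 \left(1 + E\right) = -46 - 46 E$)
$\sqrt{T{\left(I{\left(8,-2 \right)} \right)} + 543} = \sqrt{\left(-46 - 368\right) + 543} = \sqrt{-414 + 543} = \sqrt{129}$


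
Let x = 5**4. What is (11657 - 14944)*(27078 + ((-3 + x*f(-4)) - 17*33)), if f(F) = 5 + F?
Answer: -89205893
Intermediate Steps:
x = 625
(11657 - 14944)*(27078 + ((-3 + x*f(-4)) - 17*33)) = (11657 - 14944)*(27078 + ((-3 + 625*(5 - 4)) - 17*33)) = -3287*(27078 + ((-3 + 625*1) - 561)) = -3287*(27078 + ((-3 + 625) - 561)) = -3287*(27078 + (622 - 561)) = -3287*(27078 + 61) = -3287*27139 = -89205893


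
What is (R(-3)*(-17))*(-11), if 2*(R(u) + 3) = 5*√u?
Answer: -561 + 935*I*√3/2 ≈ -561.0 + 809.73*I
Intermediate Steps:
R(u) = -3 + 5*√u/2 (R(u) = -3 + (5*√u)/2 = -3 + 5*√u/2)
(R(-3)*(-17))*(-11) = ((-3 + 5*√(-3)/2)*(-17))*(-11) = ((-3 + 5*(I*√3)/2)*(-17))*(-11) = ((-3 + 5*I*√3/2)*(-17))*(-11) = (51 - 85*I*√3/2)*(-11) = -561 + 935*I*√3/2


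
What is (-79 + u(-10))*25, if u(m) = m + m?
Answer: -2475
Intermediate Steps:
u(m) = 2*m
(-79 + u(-10))*25 = (-79 + 2*(-10))*25 = (-79 - 20)*25 = -99*25 = -2475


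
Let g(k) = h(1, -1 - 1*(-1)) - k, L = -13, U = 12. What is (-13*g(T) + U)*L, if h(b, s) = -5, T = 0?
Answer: -1001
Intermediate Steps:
g(k) = -5 - k
(-13*g(T) + U)*L = (-13*(-5 - 1*0) + 12)*(-13) = (-13*(-5 + 0) + 12)*(-13) = (-13*(-5) + 12)*(-13) = (65 + 12)*(-13) = 77*(-13) = -1001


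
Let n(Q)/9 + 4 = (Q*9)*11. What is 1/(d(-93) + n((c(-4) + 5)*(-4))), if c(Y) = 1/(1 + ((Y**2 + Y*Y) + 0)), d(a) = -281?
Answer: -1/18245 ≈ -5.4810e-5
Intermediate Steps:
c(Y) = 1/(1 + 2*Y**2) (c(Y) = 1/(1 + ((Y**2 + Y**2) + 0)) = 1/(1 + (2*Y**2 + 0)) = 1/(1 + 2*Y**2))
n(Q) = -36 + 891*Q (n(Q) = -36 + 9*((Q*9)*11) = -36 + 9*((9*Q)*11) = -36 + 9*(99*Q) = -36 + 891*Q)
1/(d(-93) + n((c(-4) + 5)*(-4))) = 1/(-281 + (-36 + 891*((1/(1 + 2*(-4)**2) + 5)*(-4)))) = 1/(-281 + (-36 + 891*((1/(1 + 2*16) + 5)*(-4)))) = 1/(-281 + (-36 + 891*((1/(1 + 32) + 5)*(-4)))) = 1/(-281 + (-36 + 891*((1/33 + 5)*(-4)))) = 1/(-281 + (-36 + 891*((166/33)*(-4)))) = 1/(-281 + (-36 + 891*(-664/33))) = 1/(-281 + (-36 - 17928)) = 1/(-281 - 17964) = 1/(-18245) = -1/18245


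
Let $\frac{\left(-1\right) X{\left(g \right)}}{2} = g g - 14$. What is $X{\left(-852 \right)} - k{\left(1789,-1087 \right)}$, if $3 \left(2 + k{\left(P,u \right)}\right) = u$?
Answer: $- \frac{4354247}{3} \approx -1.4514 \cdot 10^{6}$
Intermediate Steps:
$k{\left(P,u \right)} = -2 + \frac{u}{3}$
$X{\left(g \right)} = 28 - 2 g^{2}$ ($X{\left(g \right)} = - 2 \left(g g - 14\right) = - 2 \left(g^{2} - 14\right) = - 2 \left(-14 + g^{2}\right) = 28 - 2 g^{2}$)
$X{\left(-852 \right)} - k{\left(1789,-1087 \right)} = \left(28 - 2 \left(-852\right)^{2}\right) - \left(-2 + \frac{1}{3} \left(-1087\right)\right) = \left(28 - 1451808\right) - \left(-2 - \frac{1087}{3}\right) = \left(28 - 1451808\right) - - \frac{1093}{3} = -1451780 + \frac{1093}{3} = - \frac{4354247}{3}$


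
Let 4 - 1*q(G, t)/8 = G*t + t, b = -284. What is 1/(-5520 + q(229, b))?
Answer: 1/517072 ≈ 1.9340e-6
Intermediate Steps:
q(G, t) = 32 - 8*t - 8*G*t (q(G, t) = 32 - 8*(G*t + t) = 32 - 8*(t + G*t) = 32 + (-8*t - 8*G*t) = 32 - 8*t - 8*G*t)
1/(-5520 + q(229, b)) = 1/(-5520 + (32 - 8*(-284) - 8*229*(-284))) = 1/(-5520 + (32 + 2272 + 520288)) = 1/(-5520 + 522592) = 1/517072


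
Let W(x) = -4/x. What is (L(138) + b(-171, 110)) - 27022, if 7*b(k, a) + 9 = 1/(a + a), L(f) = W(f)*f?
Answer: -41622019/1540 ≈ -27027.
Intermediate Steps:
L(f) = -4 (L(f) = (-4/f)*f = -4)
b(k, a) = -9/7 + 1/(14*a) (b(k, a) = -9/7 + 1/(7*(a + a)) = -9/7 + 1/(7*((2*a))) = -9/7 + (1/(2*a))/7 = -9/7 + 1/(14*a))
(L(138) + b(-171, 110)) - 27022 = (-4 + (1/14)*(1 - 18*110)/110) - 27022 = (-4 + (1/14)*(1/110)*(1 - 1980)) - 27022 = (-4 + (1/14)*(1/110)*(-1979)) - 27022 = (-4 - 1979/1540) - 27022 = -8139/1540 - 27022 = -41622019/1540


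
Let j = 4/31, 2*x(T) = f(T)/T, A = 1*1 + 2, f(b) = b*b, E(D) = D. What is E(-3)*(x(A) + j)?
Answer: -303/62 ≈ -4.8871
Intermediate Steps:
f(b) = b²
A = 3 (A = 1 + 2 = 3)
x(T) = T/2 (x(T) = (T²/T)/2 = T/2)
j = 4/31 (j = 4*(1/31) = 4/31 ≈ 0.12903)
E(-3)*(x(A) + j) = -3*((½)*3 + 4/31) = -3*(3/2 + 4/31) = -3*101/62 = -303/62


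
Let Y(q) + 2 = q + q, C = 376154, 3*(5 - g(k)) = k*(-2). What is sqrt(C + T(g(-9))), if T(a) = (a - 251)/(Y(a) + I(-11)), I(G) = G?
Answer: sqrt(9404270)/5 ≈ 613.33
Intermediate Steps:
g(k) = 5 + 2*k/3 (g(k) = 5 - k*(-2)/3 = 5 - (-2)*k/3 = 5 + 2*k/3)
Y(q) = -2 + 2*q (Y(q) = -2 + (q + q) = -2 + 2*q)
T(a) = (-251 + a)/(-13 + 2*a) (T(a) = (a - 251)/((-2 + 2*a) - 11) = (-251 + a)/(-13 + 2*a))
sqrt(C + T(g(-9))) = sqrt(376154 + (-251 + (5 + (2/3)*(-9)))/(-13 + 2*(5 + (2/3)*(-9)))) = sqrt(376154 + (-251 + (5 - 6))/(-13 + 2*(5 - 6))) = sqrt(376154 + (-251 - 1)/(-13 + 2*(-1))) = sqrt(376154 - 252/(-13 - 2)) = sqrt(376154 - 252/(-15)) = sqrt(376154 - 1/15*(-252)) = sqrt(376154 + 84/5) = sqrt(1880854/5) = sqrt(9404270)/5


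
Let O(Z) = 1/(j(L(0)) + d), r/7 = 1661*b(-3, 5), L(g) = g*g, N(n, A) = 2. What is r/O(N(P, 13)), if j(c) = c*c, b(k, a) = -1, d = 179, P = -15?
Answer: -2081233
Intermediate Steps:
L(g) = g**2
j(c) = c**2
r = -11627 (r = 7*(1661*(-1)) = 7*(-1661) = -11627)
O(Z) = 1/179 (O(Z) = 1/((0**2)**2 + 179) = 1/(0**2 + 179) = 1/(0 + 179) = 1/179)
r/O(N(P, 13)) = -11627/1/179 = -11627*179 = -2081233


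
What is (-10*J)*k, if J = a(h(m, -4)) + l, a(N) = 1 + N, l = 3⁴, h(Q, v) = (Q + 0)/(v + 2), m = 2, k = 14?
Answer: -11340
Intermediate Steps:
h(Q, v) = Q/(2 + v)
l = 81
J = 81 (J = (1 + 2/(2 - 4)) + 81 = (1 + 2/(-2)) + 81 = (1 + 2*(-½)) + 81 = (1 - 1) + 81 = 0 + 81 = 81)
(-10*J)*k = -10*81*14 = -810*14 = -11340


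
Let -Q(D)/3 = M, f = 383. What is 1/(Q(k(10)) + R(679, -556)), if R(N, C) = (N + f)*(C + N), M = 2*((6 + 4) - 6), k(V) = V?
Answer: 1/130602 ≈ 7.6569e-6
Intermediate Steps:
M = 8 (M = 2*(10 - 6) = 2*4 = 8)
Q(D) = -24 (Q(D) = -3*8 = -24)
R(N, C) = (383 + N)*(C + N) (R(N, C) = (N + 383)*(C + N) = (383 + N)*(C + N))
1/(Q(k(10)) + R(679, -556)) = 1/(-24 + (679**2 + 383*(-556) + 383*679 - 556*679)) = 1/(-24 + (461041 - 212948 + 260057 - 377524)) = 1/(-24 + 130626) = 1/130602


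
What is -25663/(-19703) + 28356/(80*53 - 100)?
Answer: 55411924/6797535 ≈ 8.1518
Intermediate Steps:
-25663/(-19703) + 28356/(80*53 - 100) = -25663*(-1/19703) + 28356/(4240 - 100) = 25663/19703 + 28356/4140 = 25663/19703 + 28356*(1/4140) = 25663/19703 + 2363/345 = 55411924/6797535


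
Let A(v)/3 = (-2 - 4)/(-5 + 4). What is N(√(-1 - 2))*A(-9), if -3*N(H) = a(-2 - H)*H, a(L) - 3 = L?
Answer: -18 - 6*I*√3 ≈ -18.0 - 10.392*I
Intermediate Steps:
a(L) = 3 + L
A(v) = 18 (A(v) = 3*((-2 - 4)/(-5 + 4)) = 3*(-6/(-1)) = 3*(-6*(-1)) = 3*6 = 18)
N(H) = -H*(1 - H)/3 (N(H) = -(3 + (-2 - H))*H/3 = -(1 - H)*H/3 = -H*(1 - H)/3)
N(√(-1 - 2))*A(-9) = (√(-1 - 2)*(-1 + √(-1 - 2))/3)*18 = (√(-3)*(-1 + √(-3))/3)*18 = ((I*√3)*(-1 + I*√3)/3)*18 = (I*√3*(-1 + I*√3)/3)*18 = 6*I*√3*(-1 + I*√3)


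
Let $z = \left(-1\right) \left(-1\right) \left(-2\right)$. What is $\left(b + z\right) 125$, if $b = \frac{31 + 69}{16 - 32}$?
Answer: $- \frac{4125}{4} \approx -1031.3$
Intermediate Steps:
$z = -2$ ($z = 1 \left(-2\right) = -2$)
$b = - \frac{25}{4}$ ($b = \frac{100}{-16} = 100 \left(- \frac{1}{16}\right) = - \frac{25}{4} \approx -6.25$)
$\left(b + z\right) 125 = \left(- \frac{25}{4} - 2\right) 125 = \left(- \frac{33}{4}\right) 125 = - \frac{4125}{4}$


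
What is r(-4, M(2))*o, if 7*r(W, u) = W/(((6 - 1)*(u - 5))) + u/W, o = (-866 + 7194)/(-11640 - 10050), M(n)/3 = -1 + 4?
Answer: 5537/54225 ≈ 0.10211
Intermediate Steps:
M(n) = 9 (M(n) = 3*(-1 + 4) = 3*3 = 9)
o = -3164/10845 (o = 6328/(-21690) = 6328*(-1/21690) = -3164/10845 ≈ -0.29175)
r(W, u) = W/(7*(-25 + 5*u)) + u/(7*W) (r(W, u) = (W/(((6 - 1)*(u - 5))) + u/W)/7 = (W/((5*(-5 + u))) + u/W)/7 = (W/(-25 + 5*u) + u/W)/7 = W/(7*(-25 + 5*u)) + u/(7*W))
r(-4, M(2))*o = ((1/35)*((-4)² - 25*9 + 5*9²)/(-4*(-5 + 9)))*(-3164/10845) = ((1/35)*(-¼)*(16 - 225 + 5*81)/4)*(-3164/10845) = ((1/35)*(-¼)*(¼)*(16 - 225 + 405))*(-3164/10845) = ((1/35)*(-¼)*(¼)*196)*(-3164/10845) = -7/20*(-3164/10845) = 5537/54225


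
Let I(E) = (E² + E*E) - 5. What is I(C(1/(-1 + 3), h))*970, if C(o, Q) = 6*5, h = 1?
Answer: 1741150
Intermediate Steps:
C(o, Q) = 30
I(E) = -5 + 2*E² (I(E) = (E² + E²) - 5 = 2*E² - 5 = -5 + 2*E²)
I(C(1/(-1 + 3), h))*970 = (-5 + 2*30²)*970 = (-5 + 2*900)*970 = (-5 + 1800)*970 = 1795*970 = 1741150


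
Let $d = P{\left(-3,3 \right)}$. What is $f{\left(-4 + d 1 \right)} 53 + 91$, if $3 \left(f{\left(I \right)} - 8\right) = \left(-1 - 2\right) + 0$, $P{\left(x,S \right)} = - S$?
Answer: $462$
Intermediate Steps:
$d = -3$ ($d = \left(-1\right) 3 = -3$)
$f{\left(I \right)} = 7$ ($f{\left(I \right)} = 8 + \frac{\left(-1 - 2\right) + 0}{3} = 8 + \frac{-3 + 0}{3} = 8 + \frac{1}{3} \left(-3\right) = 8 - 1 = 7$)
$f{\left(-4 + d 1 \right)} 53 + 91 = 7 \cdot 53 + 91 = 371 + 91 = 462$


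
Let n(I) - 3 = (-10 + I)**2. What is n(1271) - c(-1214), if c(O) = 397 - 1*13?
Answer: 1589740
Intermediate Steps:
c(O) = 384 (c(O) = 397 - 13 = 384)
n(I) = 3 + (-10 + I)**2
n(1271) - c(-1214) = (3 + (-10 + 1271)**2) - 1*384 = (3 + 1261**2) - 384 = (3 + 1590121) - 384 = 1590124 - 384 = 1589740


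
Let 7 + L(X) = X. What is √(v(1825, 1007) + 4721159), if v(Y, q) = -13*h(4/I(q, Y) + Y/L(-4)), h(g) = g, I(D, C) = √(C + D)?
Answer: √(17905188113406 - 278421*√177)/1947 ≈ 2173.3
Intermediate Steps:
L(X) = -7 + X
v(Y, q) = -52/√(Y + q) + 13*Y/11 (v(Y, q) = -13*(4/(√(Y + q)) + Y/(-7 - 4)) = -13*(4/√(Y + q) + Y/(-11)) = -13*(4/√(Y + q) + Y*(-1/11)) = -13*(4/√(Y + q) - Y/11) = -52/√(Y + q) + 13*Y/11)
√(v(1825, 1007) + 4721159) = √((-52/√(1825 + 1007) + (13/11)*1825) + 4721159) = √((-13*√177/177 + 23725/11) + 4721159) = √((23725/11 - 13*√177/177) + 4721159) = √(51956474/11 - 13*√177/177)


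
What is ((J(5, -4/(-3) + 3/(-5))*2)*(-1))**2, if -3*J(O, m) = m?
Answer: 484/2025 ≈ 0.23901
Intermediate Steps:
J(O, m) = -m/3
((J(5, -4/(-3) + 3/(-5))*2)*(-1))**2 = ((-(-4/(-3) + 3/(-5))/3*2)*(-1))**2 = ((-(-4*(-1/3) + 3*(-1/5))/3*2)*(-1))**2 = ((-(4/3 - 3/5)/3*2)*(-1))**2 = ((-1/3*11/15*2)*(-1))**2 = (-11/45*2*(-1))**2 = (-22/45*(-1))**2 = (22/45)**2 = 484/2025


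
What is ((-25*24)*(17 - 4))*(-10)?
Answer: 78000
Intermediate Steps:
((-25*24)*(17 - 4))*(-10) = -600*13*(-10) = -7800*(-10) = 78000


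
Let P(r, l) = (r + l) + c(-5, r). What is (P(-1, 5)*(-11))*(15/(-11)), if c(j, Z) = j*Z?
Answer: 135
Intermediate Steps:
c(j, Z) = Z*j
P(r, l) = l - 4*r (P(r, l) = (r + l) + r*(-5) = (l + r) - 5*r = l - 4*r)
(P(-1, 5)*(-11))*(15/(-11)) = ((5 - 4*(-1))*(-11))*(15/(-11)) = ((5 + 4)*(-11))*(15*(-1/11)) = (9*(-11))*(-15/11) = -99*(-15/11) = 135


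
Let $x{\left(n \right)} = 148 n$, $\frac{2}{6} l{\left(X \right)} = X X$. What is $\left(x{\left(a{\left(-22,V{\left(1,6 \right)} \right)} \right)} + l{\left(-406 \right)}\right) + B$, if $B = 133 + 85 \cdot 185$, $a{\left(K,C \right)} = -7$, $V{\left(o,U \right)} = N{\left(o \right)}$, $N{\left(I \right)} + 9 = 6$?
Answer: $509330$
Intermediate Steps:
$N{\left(I \right)} = -3$ ($N{\left(I \right)} = -9 + 6 = -3$)
$V{\left(o,U \right)} = -3$
$l{\left(X \right)} = 3 X^{2}$ ($l{\left(X \right)} = 3 X X = 3 X^{2}$)
$B = 15858$ ($B = 133 + 15725 = 15858$)
$\left(x{\left(a{\left(-22,V{\left(1,6 \right)} \right)} \right)} + l{\left(-406 \right)}\right) + B = \left(148 \left(-7\right) + 3 \left(-406\right)^{2}\right) + 15858 = \left(-1036 + 3 \cdot 164836\right) + 15858 = \left(-1036 + 494508\right) + 15858 = 493472 + 15858 = 509330$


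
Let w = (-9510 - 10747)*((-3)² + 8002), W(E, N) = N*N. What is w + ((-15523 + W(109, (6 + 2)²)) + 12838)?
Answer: -162277416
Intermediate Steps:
W(E, N) = N²
w = -162278827 (w = -20257*(9 + 8002) = -20257*8011 = -162278827)
w + ((-15523 + W(109, (6 + 2)²)) + 12838) = -162278827 + ((-15523 + ((6 + 2)²)²) + 12838) = -162278827 + ((-15523 + (8²)²) + 12838) = -162278827 + ((-15523 + 64²) + 12838) = -162278827 + ((-15523 + 4096) + 12838) = -162278827 + (-11427 + 12838) = -162278827 + 1411 = -162277416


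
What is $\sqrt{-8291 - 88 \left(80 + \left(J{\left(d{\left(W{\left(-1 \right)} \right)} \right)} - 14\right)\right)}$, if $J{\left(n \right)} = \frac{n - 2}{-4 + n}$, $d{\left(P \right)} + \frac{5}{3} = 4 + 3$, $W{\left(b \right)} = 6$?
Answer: $3 i \sqrt{1591} \approx 119.66 i$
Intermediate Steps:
$d{\left(P \right)} = \frac{16}{3}$ ($d{\left(P \right)} = - \frac{5}{3} + \left(4 + 3\right) = - \frac{5}{3} + 7 = \frac{16}{3}$)
$J{\left(n \right)} = \frac{-2 + n}{-4 + n}$
$\sqrt{-8291 - 88 \left(80 + \left(J{\left(d{\left(W{\left(-1 \right)} \right)} \right)} - 14\right)\right)} = \sqrt{-8291 - 88 \left(80 - \left(14 - \frac{-2 + \frac{16}{3}}{-4 + \frac{16}{3}}\right)\right)} = \sqrt{-8291 - 88 \left(80 - \left(14 - \frac{1}{\frac{4}{3}} \cdot \frac{10}{3}\right)\right)} = \sqrt{-8291 - 88 \left(80 + \left(\frac{3}{4} \cdot \frac{10}{3} - 14\right)\right)} = \sqrt{-8291 - 88 \left(80 + \left(\frac{5}{2} - 14\right)\right)} = \sqrt{-8291 - 88 \left(80 - \frac{23}{2}\right)} = \sqrt{-8291 - 6028} = \sqrt{-14319} = 3 i \sqrt{1591}$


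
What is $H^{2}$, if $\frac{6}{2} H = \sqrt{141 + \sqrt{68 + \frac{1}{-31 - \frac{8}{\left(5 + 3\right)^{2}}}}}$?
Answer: $\frac{47}{3} + \frac{2 \sqrt{1053519}}{2241} \approx 16.583$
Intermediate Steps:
$H = \frac{\sqrt{141 + \frac{2 \sqrt{1053519}}{249}}}{3}$ ($H = \frac{\sqrt{141 + \sqrt{68 + \frac{1}{-31 - \frac{8}{\left(5 + 3\right)^{2}}}}}}{3} = \frac{\sqrt{141 + \sqrt{68 + \frac{1}{-31 - \frac{8}{8^{2}}}}}}{3} = \frac{\sqrt{141 + \sqrt{68 + \frac{1}{-31 - \frac{8}{64}}}}}{3} = \frac{\sqrt{141 + \sqrt{68 + \frac{1}{-31 - \frac{1}{8}}}}}{3} = \frac{\sqrt{141 + \sqrt{68 + \frac{1}{- \frac{249}{8}}}}}{3} = \frac{\sqrt{141 + \sqrt{68 - \frac{8}{249}}}}{3} = \frac{\sqrt{141 + \sqrt{\frac{16924}{249}}}}{3} = \frac{\sqrt{141 + \frac{2 \sqrt{1053519}}{249}}}{3} \approx 4.0722$)
$H^{2} = \left(\frac{498^{\frac{3}{4}} \sqrt{2 \sqrt{8462} + 141 \sqrt{498}}}{1494}\right)^{2} = \frac{\sqrt{498} \left(2 \sqrt{8462} + 141 \sqrt{498}\right)}{4482}$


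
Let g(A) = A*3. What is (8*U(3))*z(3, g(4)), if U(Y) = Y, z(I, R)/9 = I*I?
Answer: 1944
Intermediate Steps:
g(A) = 3*A
z(I, R) = 9*I² (z(I, R) = 9*(I*I) = 9*I²)
(8*U(3))*z(3, g(4)) = (8*3)*(9*3²) = 24*(9*9) = 24*81 = 1944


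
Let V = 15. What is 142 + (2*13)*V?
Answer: 532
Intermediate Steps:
142 + (2*13)*V = 142 + (2*13)*15 = 142 + 26*15 = 142 + 390 = 532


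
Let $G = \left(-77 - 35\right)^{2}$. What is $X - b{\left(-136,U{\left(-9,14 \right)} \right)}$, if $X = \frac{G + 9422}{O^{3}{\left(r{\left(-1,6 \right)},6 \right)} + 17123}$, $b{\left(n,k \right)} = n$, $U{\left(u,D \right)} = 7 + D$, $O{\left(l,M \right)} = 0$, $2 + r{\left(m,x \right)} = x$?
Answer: $\frac{2350694}{17123} \approx 137.28$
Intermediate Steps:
$r{\left(m,x \right)} = -2 + x$
$G = 12544$ ($G = \left(-112\right)^{2} = 12544$)
$X = \frac{21966}{17123}$ ($X = \frac{12544 + 9422}{0^{3} + 17123} = \frac{21966}{0 + 17123} = \frac{21966}{17123} \approx 1.2828$)
$X - b{\left(-136,U{\left(-9,14 \right)} \right)} = \frac{21966}{17123} - -136 = \frac{21966}{17123} + 136 = \frac{2350694}{17123}$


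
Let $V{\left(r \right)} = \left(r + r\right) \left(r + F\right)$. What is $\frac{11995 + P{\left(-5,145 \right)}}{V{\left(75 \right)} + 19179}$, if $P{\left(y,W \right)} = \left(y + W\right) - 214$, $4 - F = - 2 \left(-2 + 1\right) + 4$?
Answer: $\frac{11921}{30129} \approx 0.39567$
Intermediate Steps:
$F = -2$ ($F = 4 - \left(- 2 \left(-2 + 1\right) + 4\right) = 4 - \left(\left(-2\right) \left(-1\right) + 4\right) = 4 - \left(2 + 4\right) = 4 - 6 = -2$)
$V{\left(r \right)} = 2 r \left(-2 + r\right)$ ($V{\left(r \right)} = \left(r + r\right) \left(r - 2\right) = 2 r \left(-2 + r\right)$)
$P{\left(y,W \right)} = -214 + W + y$ ($P{\left(y,W \right)} = \left(W + y\right) - 214 = -214 + W + y$)
$\frac{11995 + P{\left(-5,145 \right)}}{V{\left(75 \right)} + 19179} = \frac{11995 - 74}{2 \cdot 75 \left(-2 + 75\right) + 19179} = \frac{11995 - 74}{2 \cdot 75 \cdot 73 + 19179} = \frac{11921}{10950 + 19179} = \frac{11921}{30129}$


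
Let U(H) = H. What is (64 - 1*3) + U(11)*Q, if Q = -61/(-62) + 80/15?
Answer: 24271/186 ≈ 130.49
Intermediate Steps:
Q = 1175/186 (Q = -61*(-1/62) + 80*(1/15) = 61/62 + 16/3 = 1175/186 ≈ 6.3172)
(64 - 1*3) + U(11)*Q = (64 - 1*3) + 11*(1175/186) = (64 - 3) + 12925/186 = 61 + 12925/186 = 24271/186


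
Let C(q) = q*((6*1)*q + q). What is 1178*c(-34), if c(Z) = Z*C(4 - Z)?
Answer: -404845616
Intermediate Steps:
C(q) = 7*q**2 (C(q) = q*(6*q + q) = q*(7*q) = 7*q**2)
c(Z) = 7*Z*(4 - Z)**2 (c(Z) = Z*(7*(4 - Z)**2) = 7*Z*(4 - Z)**2)
1178*c(-34) = 1178*(7*(-34)*(-4 - 34)**2) = 1178*(7*(-34)*(-38)**2) = 1178*(7*(-34)*1444) = 1178*(-343672) = -404845616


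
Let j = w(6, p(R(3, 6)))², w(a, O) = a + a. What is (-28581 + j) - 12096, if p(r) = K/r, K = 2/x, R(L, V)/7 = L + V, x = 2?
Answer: -40533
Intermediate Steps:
R(L, V) = 7*L + 7*V (R(L, V) = 7*(L + V) = 7*L + 7*V)
K = 1 (K = 2/2 = 2*(½) = 1)
p(r) = 1/r
w(a, O) = 2*a
j = 144 (j = (2*6)² = 12² = 144)
(-28581 + j) - 12096 = (-28581 + 144) - 12096 = -28437 - 12096 = -40533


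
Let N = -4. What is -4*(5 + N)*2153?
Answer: -8612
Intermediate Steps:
-4*(5 + N)*2153 = -4*(5 - 4)*2153 = -4*1*2153 = -4*2153 = -8612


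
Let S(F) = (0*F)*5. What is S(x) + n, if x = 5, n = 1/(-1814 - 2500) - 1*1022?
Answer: -4408909/4314 ≈ -1022.0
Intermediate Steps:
n = -4408909/4314 (n = 1/(-4314) - 1022 = -1/4314 - 1022 = -4408909/4314 ≈ -1022.0)
S(F) = 0 (S(F) = 0*5 = 0)
S(x) + n = 0 - 4408909/4314 = -4408909/4314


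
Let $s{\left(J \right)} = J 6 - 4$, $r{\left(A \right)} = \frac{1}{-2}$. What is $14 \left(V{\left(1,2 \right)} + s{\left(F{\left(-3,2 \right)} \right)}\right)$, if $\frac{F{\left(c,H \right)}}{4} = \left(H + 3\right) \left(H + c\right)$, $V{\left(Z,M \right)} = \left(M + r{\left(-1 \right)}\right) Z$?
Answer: $-1715$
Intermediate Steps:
$r{\left(A \right)} = - \frac{1}{2}$
$V{\left(Z,M \right)} = Z \left(- \frac{1}{2} + M\right)$ ($V{\left(Z,M \right)} = \left(M - \frac{1}{2}\right) Z = \left(- \frac{1}{2} + M\right) Z = Z \left(- \frac{1}{2} + M\right)$)
$F{\left(c,H \right)} = 4 \left(3 + H\right) \left(H + c\right)$ ($F{\left(c,H \right)} = 4 \left(H + 3\right) \left(H + c\right) = 4 \left(3 + H\right) \left(H + c\right)$)
$s{\left(J \right)} = -4 + 6 J$ ($s{\left(J \right)} = 6 J - 4 = -4 + 6 J$)
$14 \left(V{\left(1,2 \right)} + s{\left(F{\left(-3,2 \right)} \right)}\right) = 14 \left(1 \left(- \frac{1}{2} + 2\right) + \left(-4 + 6 \left(4 \cdot 2^{2} + 12 \cdot 2 + 12 \left(-3\right) + 4 \cdot 2 \left(-3\right)\right)\right)\right) = 14 \left(1 \cdot \frac{3}{2} + \left(-4 + 6 \left(4 \cdot 4 + 24 - 36 - 24\right)\right)\right) = 14 \left(\frac{3}{2} + \left(-4 + 6 \left(16 + 24 - 36 - 24\right)\right)\right) = 14 \left(\frac{3}{2} + \left(-4 + 6 \left(-20\right)\right)\right) = 14 \left(\frac{3}{2} - 124\right) = 14 \left(- \frac{245}{2}\right) = -1715$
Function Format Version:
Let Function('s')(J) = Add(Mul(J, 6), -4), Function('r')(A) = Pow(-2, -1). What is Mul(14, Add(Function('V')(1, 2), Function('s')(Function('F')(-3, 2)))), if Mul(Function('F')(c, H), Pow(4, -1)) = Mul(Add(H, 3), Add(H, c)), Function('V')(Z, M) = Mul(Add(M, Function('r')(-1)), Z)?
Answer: -1715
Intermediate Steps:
Function('r')(A) = Rational(-1, 2)
Function('V')(Z, M) = Mul(Z, Add(Rational(-1, 2), M)) (Function('V')(Z, M) = Mul(Add(M, Rational(-1, 2)), Z) = Mul(Add(Rational(-1, 2), M), Z) = Mul(Z, Add(Rational(-1, 2), M)))
Function('F')(c, H) = Mul(4, Add(3, H), Add(H, c)) (Function('F')(c, H) = Mul(4, Mul(Add(H, 3), Add(H, c))) = Mul(4, Mul(Add(3, H), Add(H, c))) = Mul(4, Add(3, H), Add(H, c)))
Function('s')(J) = Add(-4, Mul(6, J)) (Function('s')(J) = Add(Mul(6, J), -4) = Add(-4, Mul(6, J)))
Mul(14, Add(Function('V')(1, 2), Function('s')(Function('F')(-3, 2)))) = Mul(14, Add(Mul(1, Add(Rational(-1, 2), 2)), Add(-4, Mul(6, Add(Mul(4, Pow(2, 2)), Mul(12, 2), Mul(12, -3), Mul(4, 2, -3)))))) = Mul(14, Add(Mul(1, Rational(3, 2)), Add(-4, Mul(6, Add(Mul(4, 4), 24, -36, -24))))) = Mul(14, Add(Rational(3, 2), Add(-4, Mul(6, Add(16, 24, -36, -24))))) = Mul(14, Add(Rational(3, 2), Add(-4, Mul(6, -20)))) = Mul(14, Add(Rational(3, 2), Add(-4, -120))) = Mul(14, Add(Rational(3, 2), -124)) = Mul(14, Rational(-245, 2)) = -1715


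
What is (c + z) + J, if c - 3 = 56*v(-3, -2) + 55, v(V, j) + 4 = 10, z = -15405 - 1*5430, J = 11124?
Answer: -9317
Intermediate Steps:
z = -20835 (z = -15405 - 5430 = -20835)
v(V, j) = 6 (v(V, j) = -4 + 10 = 6)
c = 394 (c = 3 + (56*6 + 55) = 3 + (336 + 55) = 3 + 391 = 394)
(c + z) + J = (394 - 20835) + 11124 = -20441 + 11124 = -9317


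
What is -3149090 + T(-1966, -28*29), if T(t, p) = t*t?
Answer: 716066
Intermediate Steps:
T(t, p) = t**2
-3149090 + T(-1966, -28*29) = -3149090 + (-1966)**2 = -3149090 + 3865156 = 716066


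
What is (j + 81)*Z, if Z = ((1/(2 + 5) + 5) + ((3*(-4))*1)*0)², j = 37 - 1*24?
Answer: 121824/49 ≈ 2486.2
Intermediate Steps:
j = 13 (j = 37 - 24 = 13)
Z = 1296/49 (Z = ((1/7 + 5) - 12*1*0)² = ((⅐ + 5) - 12*0)² = (36/7 + 0)² = (36/7)² = 1296/49 ≈ 26.449)
(j + 81)*Z = (13 + 81)*(1296/49) = 94*(1296/49) = 121824/49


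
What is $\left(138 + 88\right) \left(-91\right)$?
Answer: $-20566$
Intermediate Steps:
$\left(138 + 88\right) \left(-91\right) = 226 \left(-91\right) = -20566$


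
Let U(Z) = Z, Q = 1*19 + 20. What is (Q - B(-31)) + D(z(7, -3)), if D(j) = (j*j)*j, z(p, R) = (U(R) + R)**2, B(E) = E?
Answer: 46726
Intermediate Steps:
Q = 39 (Q = 19 + 20 = 39)
z(p, R) = 4*R**2 (z(p, R) = (R + R)**2 = (2*R)**2 = 4*R**2)
D(j) = j**3 (D(j) = j**2*j = j**3)
(Q - B(-31)) + D(z(7, -3)) = (39 - 1*(-31)) + (4*(-3)**2)**3 = (39 + 31) + (4*9)**3 = 70 + 36**3 = 70 + 46656 = 46726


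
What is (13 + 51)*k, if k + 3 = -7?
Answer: -640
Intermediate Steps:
k = -10 (k = -3 - 7 = -10)
(13 + 51)*k = (13 + 51)*(-10) = 64*(-10) = -640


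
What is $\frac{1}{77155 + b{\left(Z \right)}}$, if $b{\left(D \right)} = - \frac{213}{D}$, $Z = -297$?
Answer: $\frac{99}{7638416} \approx 1.2961 \cdot 10^{-5}$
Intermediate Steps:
$\frac{1}{77155 + b{\left(Z \right)}} = \frac{1}{77155 - \frac{213}{-297}} = \frac{1}{77155 - - \frac{71}{99}} = \frac{1}{77155 + \frac{71}{99}} = \frac{1}{\frac{7638416}{99}} = \frac{99}{7638416}$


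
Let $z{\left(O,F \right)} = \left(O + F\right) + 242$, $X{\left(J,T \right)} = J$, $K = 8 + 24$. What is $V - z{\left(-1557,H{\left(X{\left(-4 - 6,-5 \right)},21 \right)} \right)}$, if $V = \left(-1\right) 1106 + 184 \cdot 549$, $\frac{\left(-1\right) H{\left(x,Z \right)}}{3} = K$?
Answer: $101321$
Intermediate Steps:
$K = 32$
$H{\left(x,Z \right)} = -96$ ($H{\left(x,Z \right)} = \left(-3\right) 32 = -96$)
$z{\left(O,F \right)} = 242 + F + O$ ($z{\left(O,F \right)} = \left(F + O\right) + 242 = 242 + F + O$)
$V = 99910$ ($V = -1106 + 101016 = 99910$)
$V - z{\left(-1557,H{\left(X{\left(-4 - 6,-5 \right)},21 \right)} \right)} = 99910 - \left(242 - 96 - 1557\right) = 99910 - -1411 = 99910 + 1411 = 101321$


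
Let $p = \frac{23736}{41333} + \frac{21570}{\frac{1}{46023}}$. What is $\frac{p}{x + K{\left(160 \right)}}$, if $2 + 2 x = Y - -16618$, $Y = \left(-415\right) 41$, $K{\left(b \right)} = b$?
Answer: $- \frac{82063869996732}{3265307} \approx -2.5132 \cdot 10^{7}$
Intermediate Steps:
$Y = -17015$
$p = \frac{41031934998366}{41333}$ ($p = 23736 \cdot \frac{1}{41333} + 21570 \frac{1}{\frac{1}{46023}} = \frac{23736}{41333} + 21570 \cdot 46023 = \frac{23736}{41333} + 992716110 = \frac{41031934998366}{41333} \approx 9.9272 \cdot 10^{8}$)
$x = - \frac{399}{2}$ ($x = -1 + \frac{-17015 - -16618}{2} = -1 + \frac{-17015 + 16618}{2} = -1 + \frac{1}{2} \left(-397\right) = -1 - \frac{397}{2} = - \frac{399}{2} \approx -199.5$)
$\frac{p}{x + K{\left(160 \right)}} = \frac{41031934998366}{41333 \left(- \frac{399}{2} + 160\right)} = \frac{41031934998366}{41333 \left(- \frac{79}{2}\right)} = \frac{41031934998366}{41333} \left(- \frac{2}{79}\right) = - \frac{82063869996732}{3265307}$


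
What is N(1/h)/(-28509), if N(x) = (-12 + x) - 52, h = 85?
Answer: 1813/807755 ≈ 0.0022445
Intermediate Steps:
N(x) = -64 + x
N(1/h)/(-28509) = (-64 + 1/85)/(-28509) = (-64 + 1/85)*(-1/28509) = -5439/85*(-1/28509) = 1813/807755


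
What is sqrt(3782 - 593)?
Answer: sqrt(3189) ≈ 56.471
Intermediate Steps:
sqrt(3782 - 593) = sqrt(3189)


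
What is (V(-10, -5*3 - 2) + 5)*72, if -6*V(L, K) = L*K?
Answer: -1680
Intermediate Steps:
V(L, K) = -K*L/6 (V(L, K) = -L*K/6 = -K*L/6)
(V(-10, -5*3 - 2) + 5)*72 = (-1/6*(-5*3 - 2)*(-10) + 5)*72 = (-1/6*(-15 - 2)*(-10) + 5)*72 = (-1/6*(-17)*(-10) + 5)*72 = (-85/3 + 5)*72 = -70/3*72 = -1680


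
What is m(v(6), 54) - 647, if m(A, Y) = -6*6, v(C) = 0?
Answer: -683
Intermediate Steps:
m(A, Y) = -36
m(v(6), 54) - 647 = -36 - 647 = -683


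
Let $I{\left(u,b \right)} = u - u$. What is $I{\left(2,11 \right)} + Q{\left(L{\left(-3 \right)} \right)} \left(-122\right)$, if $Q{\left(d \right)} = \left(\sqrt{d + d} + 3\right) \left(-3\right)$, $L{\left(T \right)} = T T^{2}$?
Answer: $1098 + 1098 i \sqrt{6} \approx 1098.0 + 2689.5 i$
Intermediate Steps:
$I{\left(u,b \right)} = 0$
$L{\left(T \right)} = T^{3}$
$Q{\left(d \right)} = -9 - 3 \sqrt{2} \sqrt{d}$ ($Q{\left(d \right)} = \left(\sqrt{2 d} + 3\right) \left(-3\right) = \left(\sqrt{2} \sqrt{d} + 3\right) \left(-3\right) = \left(3 + \sqrt{2} \sqrt{d}\right) \left(-3\right) = -9 - 3 \sqrt{2} \sqrt{d}$)
$I{\left(2,11 \right)} + Q{\left(L{\left(-3 \right)} \right)} \left(-122\right) = 0 + \left(-9 - 3 \sqrt{2} \sqrt{\left(-3\right)^{3}}\right) \left(-122\right) = 0 + \left(-9 - 3 \sqrt{2} \sqrt{-27}\right) \left(-122\right) = 0 + \left(-9 - 3 \sqrt{2} \cdot 3 i \sqrt{3}\right) \left(-122\right) = 0 + \left(-9 - 9 i \sqrt{6}\right) \left(-122\right) = 0 + \left(1098 + 1098 i \sqrt{6}\right) = 1098 + 1098 i \sqrt{6}$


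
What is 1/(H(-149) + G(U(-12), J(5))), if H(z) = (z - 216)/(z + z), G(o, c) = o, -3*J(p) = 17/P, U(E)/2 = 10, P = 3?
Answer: 298/6325 ≈ 0.047115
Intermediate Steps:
U(E) = 20 (U(E) = 2*10 = 20)
J(p) = -17/9 (J(p) = -17/(3*3) = -⅓*17/3 = -17/9)
H(z) = (-216 + z)/(2*z) (H(z) = (-216 + z)/((2*z)) = (-216 + z)*(1/(2*z)) = (-216 + z)/(2*z))
1/(H(-149) + G(U(-12), J(5))) = 1/((½)*(-216 - 149)/(-149) + 20) = 1/((½)*(-1/149)*(-365) + 20) = 1/(365/298 + 20) = 1/(6325/298) = 298/6325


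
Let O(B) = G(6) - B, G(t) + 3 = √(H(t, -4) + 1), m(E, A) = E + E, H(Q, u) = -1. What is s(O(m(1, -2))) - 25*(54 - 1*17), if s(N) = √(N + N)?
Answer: -925 + I*√10 ≈ -925.0 + 3.1623*I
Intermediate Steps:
m(E, A) = 2*E
G(t) = -3 (G(t) = -3 + √(-1 + 1) = -3 + √0 = -3 + 0 = -3)
O(B) = -3 - B
s(N) = √2*√N (s(N) = √(2*N) = √2*√N)
s(O(m(1, -2))) - 25*(54 - 1*17) = √2*√(-3 - 2) - 25*(54 - 1*17) = √2*√(-3 - 1*2) - 25*(54 - 17) = √2*√(-3 - 2) - 25*37 = √2*√(-5) - 925 = √2*(I*√5) - 925 = I*√10 - 925 = -925 + I*√10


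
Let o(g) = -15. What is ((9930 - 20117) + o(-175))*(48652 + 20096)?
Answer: -701367096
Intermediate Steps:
((9930 - 20117) + o(-175))*(48652 + 20096) = ((9930 - 20117) - 15)*(48652 + 20096) = (-10187 - 15)*68748 = -10202*68748 = -701367096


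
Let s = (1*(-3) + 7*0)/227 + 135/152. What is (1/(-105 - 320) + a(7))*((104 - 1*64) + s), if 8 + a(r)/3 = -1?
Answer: -212962699/192950 ≈ -1103.7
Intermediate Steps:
a(r) = -27 (a(r) = -24 + 3*(-1) = -24 - 3 = -27)
s = 30189/34504 (s = (-3 + 0)*(1/227) + 135*(1/152) = -3*1/227 + 135/152 = -3/227 + 135/152 = 30189/34504 ≈ 0.87494)
(1/(-105 - 320) + a(7))*((104 - 1*64) + s) = (1/(-105 - 320) - 27)*((104 - 1*64) + 30189/34504) = (1/(-425) - 27)*((104 - 64) + 30189/34504) = (-1/425 - 27)*(40 + 30189/34504) = -11476/425*1410349/34504 = -212962699/192950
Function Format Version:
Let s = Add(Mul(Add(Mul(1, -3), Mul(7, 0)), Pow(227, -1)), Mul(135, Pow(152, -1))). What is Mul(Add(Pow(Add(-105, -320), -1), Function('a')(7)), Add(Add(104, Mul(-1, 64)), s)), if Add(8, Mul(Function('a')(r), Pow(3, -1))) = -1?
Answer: Rational(-212962699, 192950) ≈ -1103.7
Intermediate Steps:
Function('a')(r) = -27 (Function('a')(r) = Add(-24, Mul(3, -1)) = Add(-24, -3) = -27)
s = Rational(30189, 34504) (s = Add(Mul(Add(-3, 0), Rational(1, 227)), Mul(135, Rational(1, 152))) = Add(Mul(-3, Rational(1, 227)), Rational(135, 152)) = Add(Rational(-3, 227), Rational(135, 152)) = Rational(30189, 34504) ≈ 0.87494)
Mul(Add(Pow(Add(-105, -320), -1), Function('a')(7)), Add(Add(104, Mul(-1, 64)), s)) = Mul(Add(Pow(Add(-105, -320), -1), -27), Add(Add(104, Mul(-1, 64)), Rational(30189, 34504))) = Mul(Add(Pow(-425, -1), -27), Add(Add(104, -64), Rational(30189, 34504))) = Mul(Add(Rational(-1, 425), -27), Add(40, Rational(30189, 34504))) = Mul(Rational(-11476, 425), Rational(1410349, 34504)) = Rational(-212962699, 192950)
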